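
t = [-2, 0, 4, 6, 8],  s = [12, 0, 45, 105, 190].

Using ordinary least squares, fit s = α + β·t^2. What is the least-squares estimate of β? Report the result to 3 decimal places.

β = 2.967

Entries of XᵀX: Σ1 = 5, Σt^2 = 120, Σt^2·t^2 = 5664.
For Xᵀs: Σs = 352, Σt^2·s = 16708.
Normal equations: [[5, 120]; [120, 5664]]·[α, β]ᵀ = [352, 16708]ᵀ.
det = 5·5664 − 120² = 13920.
α = (352·5664 − 120·16708)/13920 = -117/145; β = (5·16708 − 120·352)/13920 = 2065/696.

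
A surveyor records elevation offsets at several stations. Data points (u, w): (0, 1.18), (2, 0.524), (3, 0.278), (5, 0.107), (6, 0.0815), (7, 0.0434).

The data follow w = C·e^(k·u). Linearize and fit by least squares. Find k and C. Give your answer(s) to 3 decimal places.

k = -0.470, C = 1.213

Linearized form: ln w = k·u + ln C. From the 6 transformed points,
XᵀX = [[123.0000, 23.0000]; [23.0000, 6]], rhs = [-53.3115, -9.6403]ᵀ  (here Σu = 23.0000, Σ(u)² = 123.0000, Σln w = -9.6403, Σu·ln w = -53.3115).
Δ = 123.0000·6 − (23.0000)² = 209.0000; k = (-53.3115·6 − 23.0000·-9.6403)/209.0000 = -0.46959, ln C = (123.0000·-9.6403 − 23.0000·-53.3115)/209.0000 = 0.19337, so C = exp(0.19337) = 1.21333.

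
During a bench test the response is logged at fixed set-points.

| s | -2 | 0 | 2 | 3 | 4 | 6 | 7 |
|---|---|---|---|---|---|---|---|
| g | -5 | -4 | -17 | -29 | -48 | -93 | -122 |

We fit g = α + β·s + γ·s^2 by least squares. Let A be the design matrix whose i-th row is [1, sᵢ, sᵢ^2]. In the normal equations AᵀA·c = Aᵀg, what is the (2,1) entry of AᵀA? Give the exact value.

Row 2 ↔ basis s, column 1 ↔ basis 1, so (AᵀA)_{2,1} = Σᵢ s = (-2)·(1) + (0)·(1) + (2)·(1) + (3)·(1) + (4)·(1) + (6)·(1) + (7)·(1) = 20.

20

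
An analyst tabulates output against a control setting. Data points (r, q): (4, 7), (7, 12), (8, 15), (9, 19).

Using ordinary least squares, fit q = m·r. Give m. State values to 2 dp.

m = 1.92

From the data, Σr·r = 210.
And Σr·q = 403.
Normal equations: [[210]]·[m]ᵀ = [403]ᵀ.
m = 403/210 = 1.91905.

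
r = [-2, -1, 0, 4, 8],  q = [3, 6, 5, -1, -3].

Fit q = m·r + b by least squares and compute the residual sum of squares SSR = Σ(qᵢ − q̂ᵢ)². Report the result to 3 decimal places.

The normal system AᵀA·[m, b]ᵀ = Aᵀq is [[85, 9]; [9, 5]]·[m, b]ᵀ = [-40, 10]ᵀ.
Δ = 85·5 − 9² = 344.
m = ((-40)·5 − 9·10)/344 = -145/172; b = (85·10 − 9·(-40))/344 = 605/172.
Residuals: -379/172, 141/86, 255/172, -197/172, 39/172; SSR = 955/86.

SSR = 11.105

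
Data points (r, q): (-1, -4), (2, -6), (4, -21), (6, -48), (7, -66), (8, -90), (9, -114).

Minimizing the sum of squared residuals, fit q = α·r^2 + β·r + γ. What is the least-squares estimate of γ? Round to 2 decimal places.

γ = -1.56

MᵀM·[α, β, γ]ᵀ = Mᵀq reads: 14627·α + 1871·β + 251·γ = -20320;  1871·α + 251·β + 35·γ = -2588;  251·α + 35·β + 7·γ = -349.
(Σr^2·r^2 = 14627, Σr^2·r = 1871, Σr^2 = 251, Σr·r = 251, Σr = 35, Σ1 = 7, Σr^2·q = -20320, Σr·q = -2588, Σq = -349.)
Inverting the 3×3 Gram matrix, [α, β, γ]ᵀ = [-129425/84324, 113693/84324, -10984/7027]ᵀ.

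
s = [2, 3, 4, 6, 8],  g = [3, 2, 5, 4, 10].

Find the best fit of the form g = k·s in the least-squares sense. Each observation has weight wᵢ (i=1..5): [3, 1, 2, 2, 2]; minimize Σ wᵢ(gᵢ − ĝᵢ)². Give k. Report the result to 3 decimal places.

With design matrix A, AᵀWA = [[253]] and AᵀWg = [272]ᵀ.
k = 272/253 = 1.0751.

k = 1.075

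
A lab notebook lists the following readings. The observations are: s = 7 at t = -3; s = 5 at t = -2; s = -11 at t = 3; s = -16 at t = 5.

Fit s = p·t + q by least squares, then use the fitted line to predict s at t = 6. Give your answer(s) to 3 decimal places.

ŝ = -19.324

Entries of MᵀM: Σt·t = 47, Σt = 3, Σ1 = 4.
For Mᵀs: Σt·s = -144, Σs = -15.
MᵀM·[p, q]ᵀ = Mᵀs becomes [[47, 3]; [3, 4]]·[p, q]ᵀ = [-144, -15]ᵀ.
Eliminating q: 4·(row 1) − 3·(row 2) gives 179·p = 4·(-144) − 3·(-15) = -531, so p = -531/179.
Then q = ((-15) − 3·(-531/179))/4 = -273/179.
At t = 6: ŝ = (-531/179)·(6) + (-273/179)·(1) = -3459/179.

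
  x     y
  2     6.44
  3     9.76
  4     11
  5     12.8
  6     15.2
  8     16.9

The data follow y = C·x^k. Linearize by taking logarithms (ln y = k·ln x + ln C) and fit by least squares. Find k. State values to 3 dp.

Linearized form: ln y = k·ln x + ln C. From the 6 transformed points,
Σln x = 8.6587, Σ(ln x)² = 13.7340, Σln y = 14.6368, Σln x·ln y = 21.9765.
Equations: 13.7340·k + 8.6587·ln C = 21.9765;  8.6587·k + 6·ln C = 14.6368.
Slope k = (n·Σln x·ln y − Σln x·Σln y)/(n·Σ(ln x)² − (Σln x)²) = (6·21.9765 − 8.6587·14.6368)/7.4309 = 0.68948; ln C = (Σln y − k·Σln x)/n = 1.44446.

k = 0.689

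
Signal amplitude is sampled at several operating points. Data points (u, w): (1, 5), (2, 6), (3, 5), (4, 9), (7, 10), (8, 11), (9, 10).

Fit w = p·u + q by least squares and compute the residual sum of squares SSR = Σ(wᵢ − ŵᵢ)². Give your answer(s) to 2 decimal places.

XᵀX·[p, q]ᵀ = Xᵀw reads: 224·p + 34·q = 316;  34·p + 7·q = 56.
(Σu·u = 224, Σu = 34, Σ1 = 7, Σu·w = 316, Σw = 56.)
Δ = 224·7 − 34² = 412.
p = (316·7 − 34·56)/412 = 77/103; q = (224·56 − 34·316)/412 = 450/103.
Residuals: -12/103, 14/103, -166/103, 169/103, 41/103, 67/103, -113/103; SSR = 732/103.

SSR = 7.11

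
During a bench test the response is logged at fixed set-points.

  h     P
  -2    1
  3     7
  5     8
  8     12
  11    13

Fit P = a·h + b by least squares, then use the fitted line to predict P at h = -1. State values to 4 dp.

The normal system AᵀA·[a, b]ᵀ = AᵀP is [[223, 25]; [25, 5]]·[a, b]ᵀ = [298, 41]ᵀ.
Δ = 223·5 − 25² = 490.
a = (298·5 − 25·41)/490 = 93/98; b = (223·41 − 25·298)/490 = 1693/490.
At h = -1: P̂ = (93/98)·(-1) + (1693/490)·(1) = 614/245.

P̂ = 2.5061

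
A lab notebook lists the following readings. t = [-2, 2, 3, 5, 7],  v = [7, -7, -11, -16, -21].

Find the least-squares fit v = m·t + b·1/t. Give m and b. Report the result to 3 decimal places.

m = -3.020, b = -2.627

Setting ∂/∂m … = 0 gives: 91·m + 5·b = -288;  5·m + (14807/22050)·b = -253/15.
(Σt·t = 91, Σt·1/t = 5, Σ1/t·1/t = 14807/22050, Σt·v = -288, Σ1/t·v = -253/15.)
Determinant 91·(14807/22050) − 5² = 113741/3150.
m = ((-288)·(14807/22050) − 5·(-253/15))/(113741/3150) = -2404866/796187; b = (91·(-253/15) − 5·(-288))/(113741/3150) = -298830/113741.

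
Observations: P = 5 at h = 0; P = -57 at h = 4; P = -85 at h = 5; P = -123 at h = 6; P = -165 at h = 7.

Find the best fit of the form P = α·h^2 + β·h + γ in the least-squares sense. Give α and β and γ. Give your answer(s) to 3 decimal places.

Normal-equation sums: Σh^2·h^2 = 4578, Σh^2·h = 748, Σh^2 = 126, Σh·h = 126, Σh = 22, Σ1 = 5.
Moment sums: Σh^2·P = -15550, Σh·P = -2546, ΣP = -425.
Normal equations: [[4578, 748, 126]; [748, 126, 22]; [126, 22, 5]]·[α, β, γ]ᵀ = [-15550, -2546, -425]ᵀ.
Row-reducing yields α = -13068/4351, β = -14086/4351, γ = 21457/4351.

α = -3.003, β = -3.237, γ = 4.932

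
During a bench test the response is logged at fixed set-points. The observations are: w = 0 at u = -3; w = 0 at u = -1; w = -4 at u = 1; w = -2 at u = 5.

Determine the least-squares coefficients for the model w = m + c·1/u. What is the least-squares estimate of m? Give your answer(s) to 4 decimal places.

From the data, Σ1 = 4, Σ1/u = -2/15, Σ1/u·1/u = 484/225.
For Aᵀw: Σw = -6, Σ1/u·w = -22/5.
det = 4·(484/225) − (-2/15)² = 644/75.
m = ((-6)·(484/225) − (-2/15)·(-22/5))/(644/75) = -11/7; c = (4·(-22/5) − (-2/15)·(-6))/(644/75) = -15/7.

m = -1.5714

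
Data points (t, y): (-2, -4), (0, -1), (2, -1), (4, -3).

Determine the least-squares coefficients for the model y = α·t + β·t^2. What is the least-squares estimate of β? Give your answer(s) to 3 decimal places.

β = -0.443

From the data, Σt·t = 24, Σt·t^2 = 64, Σt^2·t^2 = 288.
Moment sums: Σt·y = -6, Σt^2·y = -68.
XᵀX·[α, β]ᵀ = Xᵀy becomes [[24, 64]; [64, 288]]·[α, β]ᵀ = [-6, -68]ᵀ.
Δ = 24·288 − 64² = 2816.
α = ((-6)·288 − 64·(-68))/2816 = 41/44; β = (24·(-68) − 64·(-6))/2816 = -39/88.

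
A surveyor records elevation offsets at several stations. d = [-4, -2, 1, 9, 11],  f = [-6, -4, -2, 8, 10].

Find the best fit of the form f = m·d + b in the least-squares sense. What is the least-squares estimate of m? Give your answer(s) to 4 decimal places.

With design matrix X, XᵀX = [[223, 15]; [15, 5]] and Xᵀf = [212, 6]ᵀ.
det = 223·5 − 15² = 890.
m = (212·5 − 15·6)/890 = 97/89; b = (223·6 − 15·212)/890 = -921/445.

m = 1.0899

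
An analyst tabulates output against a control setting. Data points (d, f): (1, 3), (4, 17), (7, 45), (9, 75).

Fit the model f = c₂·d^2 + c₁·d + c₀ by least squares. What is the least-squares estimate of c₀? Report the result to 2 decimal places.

c₀ = 2.48

The normal system XᵀX·[c₂, c₁, c₀]ᵀ = Xᵀf is [[9219, 1137, 147]; [1137, 147, 21]; [147, 21, 4]]·[c₂, c₁, c₀]ᵀ = [8555, 1061, 140]ᵀ.
Inverting the 3×3 Gram matrix, [c₂, c₁, c₀]ᵀ = [347/381, -23/127, 315/127]ᵀ.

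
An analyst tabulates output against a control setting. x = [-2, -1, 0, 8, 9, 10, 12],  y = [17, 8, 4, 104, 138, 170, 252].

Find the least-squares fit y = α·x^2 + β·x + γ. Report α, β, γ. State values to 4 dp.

The normal equations are: 41410·α + 3960·β + 394·γ = 71198;  3960·α + 394·β + 36·γ = 6756;  394·α + 36·β + 7·γ = 693.
Inverting the 3×3 Gram matrix, [α, β, γ]ᵀ = [964448/486129, -499932/162043, 1555363/486129]ᵀ.

α = 1.9839, β = -3.0852, γ = 3.1995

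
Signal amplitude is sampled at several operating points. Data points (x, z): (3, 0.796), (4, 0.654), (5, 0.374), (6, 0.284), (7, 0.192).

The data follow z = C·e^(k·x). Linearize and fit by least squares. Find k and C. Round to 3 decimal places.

Taking logs, ln z = k·x + ln C, so regress ln z on x.
Σx = 25.0000, Σ(x)² = 135.0000, Σln z = -4.5453, Σx·ln z = -26.4051.
Normal system: [[135.0000, 25.0000]; [25.0000, 5]]·[k, ln C]ᵀ = [-26.4051, -4.5453]ᵀ.
Solving (det = 50.0000): k = -0.36783, ln C = 0.93010, so C = exp(0.93010) = 2.53477.

k = -0.368, C = 2.535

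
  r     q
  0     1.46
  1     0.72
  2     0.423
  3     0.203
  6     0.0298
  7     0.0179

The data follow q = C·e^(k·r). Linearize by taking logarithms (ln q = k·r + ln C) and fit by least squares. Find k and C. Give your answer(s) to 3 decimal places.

k = -0.633, C = 1.417

Taking logs, ln q = k·r + ln C, so regress ln q on r.
Σr = 19.0000, Σ(r)² = 99.0000, Σln q = -9.9412, Σr·ln q = -56.0731.
Equations: 99.0000·k + 19.0000·ln C = -56.0731;  19.0000·k + 6·ln C = -9.9412.
Solving (det = 233.0000): k = -0.63329, ln C = 0.34854, so C = exp(0.34854) = 1.41700.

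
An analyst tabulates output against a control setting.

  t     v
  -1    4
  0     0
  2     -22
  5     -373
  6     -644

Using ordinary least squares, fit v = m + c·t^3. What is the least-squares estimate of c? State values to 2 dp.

Setting ∂/∂m … = 0 gives: 5·m + 348·c = -1035;  348·m + 62346·c = -185909.
(Σ1 = 5, Σt^3 = 348, Σt^3·t^3 = 62346, Σv = -1035, Σt^3·v = -185909.)
Δ = 5·62346 − 348² = 190626.
m = ((-1035)·62346 − 348·(-185909))/190626 = 28037/31771; c = (5·(-185909) − 348·(-1035))/190626 = -569365/190626.

c = -2.99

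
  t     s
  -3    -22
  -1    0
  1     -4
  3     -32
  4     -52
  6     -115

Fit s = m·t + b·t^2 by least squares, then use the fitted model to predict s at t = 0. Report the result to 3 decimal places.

AᵀA·[m, b]ᵀ = Aᵀs reads: 72·m + 280·b = -932;  280·m + 1716·b = -5462.
(Σt·t = 72, Σt·t^2 = 280, Σt^2·t^2 = 1716, Σt·s = -932, Σt^2·s = -5462.)
Δ = 72·1716 − 280² = 45152.
m = ((-932)·1716 − 280·(-5462))/45152 = -2186/1411; b = (72·(-5462) − 280·(-932))/45152 = -8269/2822.
At t = 0: ŝ = (-2186/1411)·(0) + (-8269/2822)·(0) = 0.

ŝ = 0.000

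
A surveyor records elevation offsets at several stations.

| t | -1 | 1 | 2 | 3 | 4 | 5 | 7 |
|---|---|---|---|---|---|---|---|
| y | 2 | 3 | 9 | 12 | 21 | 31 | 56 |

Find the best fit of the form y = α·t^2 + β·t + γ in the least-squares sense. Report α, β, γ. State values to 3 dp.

Sums needed: Σt^2·t^2 = 3381, Σt^2·t = 567, Σt^2 = 105, Σt·t = 105, Σt = 21, Σ1 = 7.
Right-hand side: Σt^2·y = 4004, Σt·y = 686, Σy = 134.
Row-reducing yields α = 145/147, β = 124/147, γ = 89/49.

α = 0.986, β = 0.844, γ = 1.816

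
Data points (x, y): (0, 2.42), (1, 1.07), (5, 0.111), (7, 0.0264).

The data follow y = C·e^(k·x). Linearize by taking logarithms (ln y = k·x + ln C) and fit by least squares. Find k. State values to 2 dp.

With ln yᵢ as the transformed response and xᵢ as the regressor:
Σx = 13.0000, Σ(x)² = 75.0000, Σln y = -4.8812, Σx·ln y = -36.3642.
Normal system: [[75.0000, 13.0000]; [13.0000, 4]]·[k, ln C]ᵀ = [-36.3642, -4.8812]ᵀ.
Solving (det = 131.0000): k = -0.62596, ln C = 0.81409.

k = -0.63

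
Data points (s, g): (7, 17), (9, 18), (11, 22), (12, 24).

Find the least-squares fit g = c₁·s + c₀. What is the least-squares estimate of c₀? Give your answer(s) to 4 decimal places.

c₀ = 6.2034

The normal equations are: 395·c₁ + 39·c₀ = 811;  39·c₁ + 4·c₀ = 81.
Eliminating c₀: 4·(row 1) − 39·(row 2) gives 59·c₁ = 4·811 − 39·81 = 85, so c₁ = 85/59.
Then c₀ = (81 − 39·(85/59))/4 = 366/59.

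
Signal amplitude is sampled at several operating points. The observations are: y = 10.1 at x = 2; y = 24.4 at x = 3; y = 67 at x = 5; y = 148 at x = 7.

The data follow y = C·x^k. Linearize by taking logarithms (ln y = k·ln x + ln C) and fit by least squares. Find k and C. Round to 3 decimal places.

With ln yᵢ as the transformed response and ln xᵢ as the regressor:
Σln x = 5.3471, Σ(ln x)² = 8.0643, Σln y = 14.7090, Σln x·ln y = 21.6039.
Equations: 8.0643·k + 5.3471·ln C = 21.6039;  5.3471·k + 4·ln C = 14.7090.
Slope k = (n·Σln x·ln y − Σln x·Σln y)/(n·Σ(ln x)² − (Σln x)²) = (4·21.6039 − 5.3471·14.7090)/3.6655 = 2.11833; ln C = (Σln y − k·Σln x)/n = 0.84552, so C = exp(0.84552) = 2.32919.

k = 2.118, C = 2.329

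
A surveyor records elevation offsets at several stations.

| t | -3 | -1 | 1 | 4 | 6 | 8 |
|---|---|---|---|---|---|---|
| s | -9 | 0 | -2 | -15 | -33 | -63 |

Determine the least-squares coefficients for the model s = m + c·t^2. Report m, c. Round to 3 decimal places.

m = 0.262, c = -0.973

Entries of XᵀX: Σ1 = 6, Σt^2 = 127, Σt^2·t^2 = 5731.
Right-hand side: Σs = -122, Σt^2·s = -5543.
So XᵀX·[m, c]ᵀ = Xᵀs: [[6, 127]; [127, 5731]]·[m, c]ᵀ = [-122, -5543]ᵀ.
Eliminating c: 5731·(row 1) − 127·(row 2) gives 18257·m = 5731·(-122) − 127·(-5543) = 4779, so m = 4779/18257.
Then c = ((-5543) − 127·(4779/18257))/5731 = -17764/18257.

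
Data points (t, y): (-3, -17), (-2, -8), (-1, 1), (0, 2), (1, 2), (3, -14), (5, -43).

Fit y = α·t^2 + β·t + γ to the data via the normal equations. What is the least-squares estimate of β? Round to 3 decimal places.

β = 0.698

Sums needed: Σt^2·t^2 = 805, Σt^2·t = 117, Σt^2 = 49, Σt·t = 49, Σt = 3, Σ1 = 7.
For Mᵀy: Σt^2·y = -1383, Σt·y = -189, Σy = -77.
Row-reducing yields α = -44266/22449, β = 746/1069, γ = 56209/22449.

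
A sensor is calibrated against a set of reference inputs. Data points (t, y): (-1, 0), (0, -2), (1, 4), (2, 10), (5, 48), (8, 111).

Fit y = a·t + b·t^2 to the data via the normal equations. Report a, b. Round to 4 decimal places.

The normal equations are: 95·a + 645·b = 1152;  645·a + 4739·b = 8348.
(Σt·t = 95, Σt·t^2 = 645, Σt^2·t^2 = 4739, Σt·y = 1152, Σt^2·y = 8348.)
Eliminating b: 4739·(row 1) − 645·(row 2) gives 34180·a = 4739·1152 − 645·8348 = 74868, so a = 18717/8545.
Then b = (8348 − 645·(18717/8545))/4739 = 2501/1709.

a = 2.1904, b = 1.4634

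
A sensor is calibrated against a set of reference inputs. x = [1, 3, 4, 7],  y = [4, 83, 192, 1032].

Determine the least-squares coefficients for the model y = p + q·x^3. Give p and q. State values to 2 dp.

p = 0.88, q = 3.01

Setting ∂/∂p … = 0 gives: 4·p + 435·q = 1311;  435·p + 122475·q = 368509.
(Σ1 = 4, Σx^3 = 435, Σx^3·x^3 = 122475, Σy = 1311, Σx^3·y = 368509.)
Eliminating q: 122475·(row 1) − 435·(row 2) gives 300675·p = 122475·1311 − 435·368509 = 263310, so p = 17554/20045.
Then q = (368509 − 435·(17554/20045))/122475 = 903751/300675.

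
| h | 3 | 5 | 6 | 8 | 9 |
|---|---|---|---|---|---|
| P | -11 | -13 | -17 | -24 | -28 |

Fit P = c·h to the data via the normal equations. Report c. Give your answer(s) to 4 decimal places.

Entries of MᵀM: Σh·h = 215.
And Σh·P = -644.
So MᵀM·[c]ᵀ = MᵀP: [[215]]·[c]ᵀ = [-644]ᵀ.
Hence c = -644 / 215 ≈ -2.99535.

c = -2.9953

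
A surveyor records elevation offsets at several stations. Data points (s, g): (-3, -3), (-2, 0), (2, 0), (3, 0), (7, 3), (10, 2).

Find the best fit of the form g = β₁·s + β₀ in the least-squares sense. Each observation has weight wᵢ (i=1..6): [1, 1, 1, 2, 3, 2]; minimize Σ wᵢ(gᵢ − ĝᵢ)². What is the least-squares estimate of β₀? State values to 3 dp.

Setting ∂/∂β₁ … = 0 gives: 382·β₁ + 44·β₀ = 112;  44·β₁ + 10·β₀ = 10.
Δ = 382·10 − 44² = 1884.
β₁ = (112·10 − 44·10)/1884 = 170/471; β₀ = (382·10 − 44·112)/1884 = -277/471.

β₀ = -0.588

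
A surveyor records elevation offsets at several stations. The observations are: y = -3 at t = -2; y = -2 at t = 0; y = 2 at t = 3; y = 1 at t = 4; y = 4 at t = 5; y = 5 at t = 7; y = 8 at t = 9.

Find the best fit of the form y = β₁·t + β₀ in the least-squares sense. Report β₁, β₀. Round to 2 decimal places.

Setting ∂/∂β₁ … = 0 gives: 184·β₁ + 26·β₀ = 143;  26·β₁ + 7·β₀ = 15.
(Σt·t = 184, Σt = 26, Σ1 = 7, Σt·y = 143, Σy = 15.)
Eliminating β₀: 7·(row 1) − 26·(row 2) gives 612·β₁ = 7·143 − 26·15 = 611, so β₁ = 611/612.
Then β₀ = (15 − 26·(611/612))/7 = -479/306.

β₁ = 1.00, β₀ = -1.57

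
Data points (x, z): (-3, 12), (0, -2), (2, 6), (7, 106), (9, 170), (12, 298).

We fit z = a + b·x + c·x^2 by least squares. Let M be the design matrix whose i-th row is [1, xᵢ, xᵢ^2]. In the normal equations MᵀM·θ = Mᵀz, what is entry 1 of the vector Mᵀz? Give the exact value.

590

Entry 1 ↔ basis 1, so (Mᵀz)_{1} = Σᵢ zᵢ = (1)·(12) + (1)·(-2) + (1)·(6) + (1)·(106) + (1)·(170) + (1)·(298) = 590.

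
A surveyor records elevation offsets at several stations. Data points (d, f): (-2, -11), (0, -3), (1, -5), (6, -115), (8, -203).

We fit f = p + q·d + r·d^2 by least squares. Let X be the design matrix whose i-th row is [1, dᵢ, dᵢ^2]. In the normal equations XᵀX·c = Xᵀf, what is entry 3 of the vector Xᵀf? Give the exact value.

-17181

Entry 3 ↔ basis d^2, so (Xᵀf)_{3} = Σᵢ (d^2)·fᵢ = (4)·(-11) + (0)·(-3) + (1)·(-5) + (36)·(-115) + (64)·(-203) = -17181.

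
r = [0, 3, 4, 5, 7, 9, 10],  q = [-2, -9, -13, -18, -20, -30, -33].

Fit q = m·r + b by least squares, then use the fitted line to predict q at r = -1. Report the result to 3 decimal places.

MᵀM·[m, b]ᵀ = Mᵀq reads: 280·m + 38·b = -909;  38·m + 7·b = -125.
Δ = 280·7 − 38² = 516.
m = ((-909)·7 − 38·(-125))/516 = -1613/516; b = (280·(-125) − 38·(-909))/516 = -229/258.
At r = -1: q̂ = (-1613/516)·(-1) + (-229/258)·(1) = 385/172.

q̂ = 2.238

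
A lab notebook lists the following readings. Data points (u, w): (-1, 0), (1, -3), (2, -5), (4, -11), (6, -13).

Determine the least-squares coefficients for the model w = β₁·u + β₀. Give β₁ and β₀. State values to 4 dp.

Compute the Gram sums: Σu·u = 58, Σu = 12, Σ1 = 5.
Right-hand side: Σu·w = -135, Σw = -32.
Normal equations: [[58, 12]; [12, 5]]·[β₁, β₀]ᵀ = [-135, -32]ᵀ.
Δ = 58·5 − 12² = 146.
β₁ = ((-135)·5 − 12·(-32))/146 = -291/146; β₀ = (58·(-32) − 12·(-135))/146 = -118/73.

β₁ = -1.9932, β₀ = -1.6164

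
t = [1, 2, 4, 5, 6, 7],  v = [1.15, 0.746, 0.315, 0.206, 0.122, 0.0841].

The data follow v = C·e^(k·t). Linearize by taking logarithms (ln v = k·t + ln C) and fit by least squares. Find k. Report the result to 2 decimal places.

With ln vᵢ as the transformed response and tᵢ as the regressor:
Σt = 25.0000, Σ(t)² = 131.0000, Σln v = -7.4678, Σt·ln v = -42.9191.
Equations: 131.0000·k + 25.0000·ln C = -42.9191;  25.0000·k + 6·ln C = -7.4678.
Solving (det = 161.0000): k = -0.43987, ln C = 0.58816.

k = -0.44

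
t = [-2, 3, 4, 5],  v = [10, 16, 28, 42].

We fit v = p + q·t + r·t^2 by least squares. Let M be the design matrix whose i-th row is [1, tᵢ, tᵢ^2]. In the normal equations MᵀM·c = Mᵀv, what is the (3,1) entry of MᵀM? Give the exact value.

54

Row 3 ↔ basis t^2, column 1 ↔ basis 1, so (MᵀM)_{3,1} = Σᵢ t^2 = (4)·(1) + (9)·(1) + (16)·(1) + (25)·(1) = 54.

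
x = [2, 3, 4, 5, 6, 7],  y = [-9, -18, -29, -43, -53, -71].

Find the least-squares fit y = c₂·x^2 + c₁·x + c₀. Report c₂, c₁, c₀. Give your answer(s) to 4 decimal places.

c₂ = -0.7321, c₁ = -5.6679, c₀ = 5.3000

The normal system AᵀA·[c₂, c₁, c₀]ᵀ = Aᵀy is [[4675, 783, 139]; [783, 139, 27]; [139, 27, 6]]·[c₂, c₁, c₀]ᵀ = [-7124, -1218, -223]ᵀ.
Solving the 3×3 system (Gaussian elimination) gives c₂ = -41/56, c₁ = -1587/280, c₀ = 53/10.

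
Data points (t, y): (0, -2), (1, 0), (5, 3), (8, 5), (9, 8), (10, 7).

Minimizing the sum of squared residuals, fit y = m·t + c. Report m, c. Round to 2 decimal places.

m = 0.91, c = -1.51

Entries of XᵀX: Σt·t = 271, Σt = 33, Σ1 = 6.
Moment sums: Σt·y = 197, Σy = 21.
XᵀX·[m, c]ᵀ = Xᵀy becomes [[271, 33]; [33, 6]]·[m, c]ᵀ = [197, 21]ᵀ.
Eliminating c: 6·(row 1) − 33·(row 2) gives 537·m = 6·197 − 33·21 = 489, so m = 163/179.
Then c = (21 − 33·(163/179))/6 = -270/179.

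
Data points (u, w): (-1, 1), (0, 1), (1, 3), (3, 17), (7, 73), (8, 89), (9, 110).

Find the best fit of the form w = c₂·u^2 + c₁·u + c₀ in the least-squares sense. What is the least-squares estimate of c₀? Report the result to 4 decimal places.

Sums needed: Σu^2·u^2 = 13141, Σu^2·u = 1611, Σu^2 = 205, Σu·u = 205, Σu = 27, Σ1 = 7.
And Σu^2·w = 18340, Σu·w = 2266, Σw = 294.
AᵀA·[c₂, c₁, c₀]ᵀ = Aᵀw becomes [[13141, 1611, 205]; [1611, 205, 27]; [205, 27, 7]]·[c₂, c₁, c₀]ᵀ = [18340, 2266, 294]ᵀ.
Row-reducing yields c₂ = 92359/82236, c₁ = 5207/2492, c₀ = 21584/20559.

c₀ = 1.0499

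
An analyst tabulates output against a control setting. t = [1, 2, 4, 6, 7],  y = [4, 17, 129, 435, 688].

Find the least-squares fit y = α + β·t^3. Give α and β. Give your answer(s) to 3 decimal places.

α = 1.414, β = 2.003

XᵀX·[α, β]ᵀ = Xᵀy reads: 5·α + 632·β = 1273;  632·α + 168466·β = 338340.
(Σ1 = 5, Σt^3 = 632, Σt^3·t^3 = 168466, Σy = 1273, Σt^3·y = 338340.)
Eliminating β: 168466·(row 1) − 632·(row 2) gives 442906·α = 168466·1273 − 632·338340 = 626338, so α = 313169/221453.
Then β = (338340 − 632·(313169/221453))/168466 = 443582/221453.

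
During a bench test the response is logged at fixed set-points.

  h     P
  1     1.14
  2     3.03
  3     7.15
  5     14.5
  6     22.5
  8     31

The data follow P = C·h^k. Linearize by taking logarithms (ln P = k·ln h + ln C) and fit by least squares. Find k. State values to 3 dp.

Let Y = ln P. Fitting Y = k·ln h + ln C by least squares:
Σln h = 7.2724, Σ(ln h)² = 11.8122, Σln P = 12.4284, Σln h·ln P = 19.9528.
Equations: 11.8122·k + 7.2724·ln C = 19.9528;  7.2724·k + 6·ln C = 12.4284.
Solving (det = 17.9853): k = 1.63094, ln C = 0.09458.

k = 1.631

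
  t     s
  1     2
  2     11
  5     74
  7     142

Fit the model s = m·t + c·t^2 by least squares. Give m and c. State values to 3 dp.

m = 0.025, c = 2.906

Entries of XᵀX: Σt·t = 79, Σt·t^2 = 477, Σt^2·t^2 = 3043.
For Xᵀs: Σt·s = 1388, Σt^2·s = 8854.
XᵀX·[m, c]ᵀ = Xᵀs becomes [[79, 477]; [477, 3043]]·[m, c]ᵀ = [1388, 8854]ᵀ.
Determinant 79·3043 − 477² = 12868.
m = (1388·3043 − 477·8854)/12868 = 163/6434; c = (79·8854 − 477·1388)/12868 = 18695/6434.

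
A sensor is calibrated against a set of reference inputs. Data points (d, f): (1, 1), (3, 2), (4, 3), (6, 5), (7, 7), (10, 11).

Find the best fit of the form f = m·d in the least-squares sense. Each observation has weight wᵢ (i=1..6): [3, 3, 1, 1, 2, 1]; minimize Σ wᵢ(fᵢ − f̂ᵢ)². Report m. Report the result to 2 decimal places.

From the data, Σwᵢ·d·d = 280.
For AᵀWf: Σwᵢ·d·f = 271.
So AᵀWA·[m]ᵀ = AᵀWf: [[280]]·[m]ᵀ = [271]ᵀ.
Hence m = 271 / 280 ≈ 0.967857.

m = 0.97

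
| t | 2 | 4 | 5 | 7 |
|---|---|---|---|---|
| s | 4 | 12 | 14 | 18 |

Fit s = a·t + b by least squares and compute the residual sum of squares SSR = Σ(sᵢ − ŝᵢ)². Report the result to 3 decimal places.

SSR = 4.308

Forming AᵀA = [[94, 18]; [18, 4]] and Aᵀs = [252, 48]ᵀ gives AᵀA·[a, b]ᵀ = Aᵀs.
Δ = 94·4 − 18² = 52.
a = (252·4 − 18·48)/52 = 36/13; b = (94·48 − 18·252)/52 = -6/13.
Residuals: -14/13, 18/13, 8/13, -12/13; SSR = 56/13.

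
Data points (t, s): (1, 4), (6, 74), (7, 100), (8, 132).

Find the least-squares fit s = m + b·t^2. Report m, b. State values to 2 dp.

Compute the Gram sums: Σ1 = 4, Σt^2 = 150, Σt^2·t^2 = 7794.
Moment sums: Σs = 310, Σt^2·s = 16016.
Normal equations: [[4, 150]; [150, 7794]]·[m, b]ᵀ = [310, 16016]ᵀ.
det = 4·7794 − 150² = 8676.
m = (310·7794 − 150·16016)/8676 = 1145/723; b = (4·16016 − 150·310)/8676 = 4391/2169.

m = 1.58, b = 2.02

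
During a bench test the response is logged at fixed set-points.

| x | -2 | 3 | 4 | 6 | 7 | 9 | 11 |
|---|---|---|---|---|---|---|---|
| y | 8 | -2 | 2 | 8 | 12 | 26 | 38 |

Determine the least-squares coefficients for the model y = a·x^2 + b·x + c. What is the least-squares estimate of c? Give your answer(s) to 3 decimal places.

The normal equations are: 25252·a + 2702·b + 316·c = 7626;  2702·a + 316·b + 38·c = 770;  316·a + 38·b + 7·c = 92.
(Σx^2·x^2 = 25252, Σx^2·x = 2702, Σx^2 = 316, Σx·x = 316, Σx = 38, Σ1 = 7, Σx^2·y = 7626, Σx·y = 770, Σy = 92.)
Inverting the 3×3 Gram matrix, [a, b, c]ᵀ = [3169/6447, -4199/2149, 10058/6447]ᵀ.

c = 1.560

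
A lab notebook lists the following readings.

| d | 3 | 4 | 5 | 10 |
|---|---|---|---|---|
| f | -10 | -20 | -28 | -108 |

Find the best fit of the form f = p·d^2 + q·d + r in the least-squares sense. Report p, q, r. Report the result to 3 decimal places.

Normal-equation sums: Σd^2·d^2 = 10962, Σd^2·d = 1216, Σd^2 = 150, Σd·d = 150, Σd = 22, Σ1 = 4.
And Σd^2·f = -11910, Σd·f = -1330, Σf = -166.
So AᵀA·[p, q, r]ᵀ = Aᵀf: [[10962, 1216, 150]; [1216, 150, 22]; [150, 22, 4]]·[p, q, r]ᵀ = [-11910, -1330, -166]ᵀ.
Inverting the 3×3 Gram matrix, [p, q, r]ᵀ = [-909/946, -1347/946, 2237/946]ᵀ.

p = -0.961, q = -1.424, r = 2.365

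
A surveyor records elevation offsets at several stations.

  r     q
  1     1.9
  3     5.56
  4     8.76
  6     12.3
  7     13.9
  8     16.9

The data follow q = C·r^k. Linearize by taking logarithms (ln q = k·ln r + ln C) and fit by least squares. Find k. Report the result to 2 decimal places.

Linearized form: ln q = k·ln r + ln C. From the 6 transformed points,
Σln r = 8.3020, Σ(ln r)² = 14.4498, Σln q = 12.4964, Σln r·ln q = 20.3906.
Equations: 14.4498·k + 8.3020·ln C = 20.3906;  8.3020·k + 6·ln C = 12.4964.
Δ = 14.4498·6 − (8.3020)² = 17.7753; k = (20.3906·6 − 8.3020·12.4964)/17.7753 = 1.04626, ln C = (14.4498·12.4964 − 8.3020·20.3906)/17.7753 = 0.63507.

k = 1.05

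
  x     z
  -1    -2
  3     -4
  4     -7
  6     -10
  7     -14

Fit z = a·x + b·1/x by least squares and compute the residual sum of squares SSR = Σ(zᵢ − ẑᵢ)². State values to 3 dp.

The normal equations are: 111·a + 5·b = -196;  5·a + (8621/7056)·b = -19/4.
Eliminating b: (8621/7056)·(row 1) − 5·(row 2) gives (260177/2352)·a = (8621/7056)·(-196) − 5·(-19/4) = -3883/18, so a = -1522136/780531.
Then b = ((-19/4) − 5·(-1522136/780531))/(8621/7056) = 1064868/260177.
Residuals: 2102/14727, 126472/260177, -173824/780531, 265024/260177, -728854/780531; SSR = 1729528/780531.

SSR = 2.216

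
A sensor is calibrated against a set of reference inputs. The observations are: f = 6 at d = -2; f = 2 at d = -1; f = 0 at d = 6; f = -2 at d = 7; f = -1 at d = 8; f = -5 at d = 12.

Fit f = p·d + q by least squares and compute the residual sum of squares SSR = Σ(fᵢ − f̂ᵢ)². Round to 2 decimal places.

SSR = 7.73

Sums needed: Σd·d = 298, Σd = 30, Σ1 = 6.
For Mᵀf: Σd·f = -96, Σf = 0.
Normal equations: [[298, 30]; [30, 6]]·[p, q]ᵀ = [-96, 0]ᵀ.
det = 298·6 − 30² = 888.
p = ((-96)·6 − 30·0)/888 = -24/37; q = (298·0 − 30·(-96))/888 = 120/37.
Residuals: 54/37, -70/37, 24/37, -26/37, 35/37, -17/37; SSR = 286/37.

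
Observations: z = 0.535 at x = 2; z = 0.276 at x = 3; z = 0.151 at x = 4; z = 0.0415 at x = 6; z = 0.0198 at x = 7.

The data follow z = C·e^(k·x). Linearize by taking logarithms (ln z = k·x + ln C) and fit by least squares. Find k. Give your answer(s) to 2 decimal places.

With ln zᵢ as the transformed response and xᵢ as the regressor:
Σx = 22.0000, Σ(x)² = 114.0000, Σln z = -10.9075, Σx·ln z = -59.2218.
Equations: 114.0000·k + 22.0000·ln C = -59.2218;  22.0000·k + 5·ln C = -10.9075.
Δ = 114.0000·5 − (22.0000)² = 86.0000; k = (-59.2218·5 − 22.0000·-10.9075)/86.0000 = -0.65285, ln C = (114.0000·-10.9075 − 22.0000·-59.2218)/86.0000 = 0.69105.

k = -0.65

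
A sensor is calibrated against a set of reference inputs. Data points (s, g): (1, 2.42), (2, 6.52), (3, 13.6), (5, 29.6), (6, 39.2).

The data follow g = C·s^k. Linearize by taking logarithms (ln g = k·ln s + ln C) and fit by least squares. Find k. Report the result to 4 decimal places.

k = 1.5697

Let Y = ln g. Fitting Y = k·ln s + ln C by least squares:
Over the data: Σln s = 5.1930, Σ(ln s)² = 7.4881, Σln g = 12.4252, Σln s·ln g = 16.1928.
Normal system: [[7.4881, 5.1930]; [5.1930, 5]]·[k, ln C]ᵀ = [16.1928, 12.4252]ᵀ.
Solving (det = 10.4737): k = 1.56972, ln C = 0.85473.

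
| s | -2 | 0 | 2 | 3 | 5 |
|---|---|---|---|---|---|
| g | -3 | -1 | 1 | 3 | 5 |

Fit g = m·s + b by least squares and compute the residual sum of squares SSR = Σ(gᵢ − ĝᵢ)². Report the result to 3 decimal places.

With design matrix A, AᵀA = [[42, 8]; [8, 5]] and Aᵀg = [42, 5]ᵀ.
Eliminating b: 5·(row 1) − 8·(row 2) gives 146·m = 5·42 − 8·5 = 170, so m = 85/73.
Then b = (5 − 8·(85/73))/5 = -63/73.
Residuals: 14/73, -10/73, -34/73, 27/73, 3/73; SSR = 30/73.

SSR = 0.411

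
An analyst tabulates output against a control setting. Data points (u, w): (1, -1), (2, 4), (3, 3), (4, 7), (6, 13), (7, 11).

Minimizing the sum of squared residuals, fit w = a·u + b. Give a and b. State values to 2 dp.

Forming AᵀA = [[115, 23]; [23, 6]] and Aᵀw = [199, 37]ᵀ gives AᵀA·[a, b]ᵀ = Aᵀw.
Δ = 115·6 − 23² = 161.
a = (199·6 − 23·37)/161 = 49/23; b = (115·37 − 23·199)/161 = -2.

a = 2.13, b = -2.00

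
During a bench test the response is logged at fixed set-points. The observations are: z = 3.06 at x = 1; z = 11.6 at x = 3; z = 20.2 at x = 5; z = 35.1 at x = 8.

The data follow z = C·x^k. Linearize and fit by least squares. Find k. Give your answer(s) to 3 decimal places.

k = 1.171

Linearized form: ln z = k·ln x + ln C. From the 4 transformed points,
Σln x = 4.7875, Σ(ln x)² = 8.1213, Σln z = 10.1333, Σln x·ln z = 14.9292.
Normal system: [[8.1213, 4.7875]; [4.7875, 4]]·[k, ln C]ᵀ = [14.9292, 10.1333]ᵀ.
Slope k = (n·Σln x·ln z − Σln x·Σln z)/(n·Σ(ln x)² − (Σln x)²) = (4·14.9292 − 4.7875·10.1333)/9.5652 = 1.17131; ln C = (Σln z − k·Σln x)/n = 1.13141.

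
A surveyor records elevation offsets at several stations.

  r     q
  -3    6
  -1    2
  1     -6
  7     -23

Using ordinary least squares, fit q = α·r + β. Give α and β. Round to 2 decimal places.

α = -2.96, β = -2.29

AᵀA·[α, β]ᵀ = Aᵀq reads: 60·α + 4·β = -187;  4·α + 4·β = -21.
(Σr·r = 60, Σr = 4, Σ1 = 4, Σr·q = -187, Σq = -21.)
Eliminating β: 4·(row 1) − 4·(row 2) gives 224·α = 4·(-187) − 4·(-21) = -664, so α = -83/28.
Then β = ((-21) − 4·(-83/28))/4 = -16/7.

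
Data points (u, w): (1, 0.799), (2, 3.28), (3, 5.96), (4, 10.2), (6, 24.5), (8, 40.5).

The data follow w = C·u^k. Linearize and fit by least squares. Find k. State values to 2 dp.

Let Y = ln w. Fitting Y = k·ln u + ln C by least squares:
Σln u = 7.0493, Σ(ln u)² = 11.1437, Σln w = 11.9709, Σln u·ln w = 19.4319.
Equations: 11.1437·k + 7.0493·ln C = 19.4319;  7.0493·k + 6·ln C = 11.9709.
Slope k = (n·Σln u·ln w − Σln u·Σln w)/(n·Σ(ln u)² − (Σln u)²) = (6·19.4319 − 7.0493·11.9709)/17.1702 = 1.87566; ln C = (Σln w − k·Σln u)/n = -0.20852.

k = 1.88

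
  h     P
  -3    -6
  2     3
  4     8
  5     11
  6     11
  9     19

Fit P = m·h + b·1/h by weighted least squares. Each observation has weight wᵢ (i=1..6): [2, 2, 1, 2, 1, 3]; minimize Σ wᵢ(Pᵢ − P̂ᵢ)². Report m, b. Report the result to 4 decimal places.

m = 2.1334, b = -2.0449

Compute the Gram sums: Σwᵢ·h·h = 371, Σwᵢ·h·1/h = 11, Σwᵢ·1/h·1/h = 10039/10800.
And Σwᵢ·h·P = 769, Σwᵢ·1/h·P = 647/30.
AᵀWA·[m, b]ᵀ = AᵀWP becomes [[371, 11]; [11, 10039/10800]]·[m, b]ᵀ = [769, 647/30]ᵀ.
Eliminating b: (10039/10800)·(row 1) − 11·(row 2) gives (2417669/10800)·m = (10039/10800)·769 − 11·(647/30) = 5157871/10800, so m = 5157871/2417669.
Then b = ((647/30) − 11·(5157871/2417669))/(10039/10800) = -4943880/2417669.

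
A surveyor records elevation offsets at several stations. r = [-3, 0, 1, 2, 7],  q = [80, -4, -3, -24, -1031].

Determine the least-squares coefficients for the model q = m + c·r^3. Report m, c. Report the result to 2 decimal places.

m = -1.26, c = -3.00

The normal system XᵀX·[m, c]ᵀ = Xᵀq is [[5, 325]; [325, 118443]]·[m, c]ᵀ = [-982, -355988]ᵀ.
det = 5·118443 − 325² = 486590.
m = ((-982)·118443 − 325·(-355988))/486590 = -23651/18715; c = (5·(-355988) − 325·(-982))/486590 = -146079/48659.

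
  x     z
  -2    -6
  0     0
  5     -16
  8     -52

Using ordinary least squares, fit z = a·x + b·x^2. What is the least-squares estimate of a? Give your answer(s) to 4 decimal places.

Forming AᵀA = [[93, 629]; [629, 4737]] and Aᵀz = [-484, -3752]ᵀ gives AᵀA·[a, b]ᵀ = Aᵀz.
Δ = 93·4737 − 629² = 44900.
a = ((-484)·4737 − 629·(-3752))/44900 = 673/449; b = (93·(-3752) − 629·(-484))/44900 = -445/449.

a = 1.4989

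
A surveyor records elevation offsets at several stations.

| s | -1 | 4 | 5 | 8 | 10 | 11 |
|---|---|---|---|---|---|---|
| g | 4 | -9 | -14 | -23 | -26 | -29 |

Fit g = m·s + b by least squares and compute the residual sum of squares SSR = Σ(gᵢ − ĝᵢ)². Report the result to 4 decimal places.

SSR = 6.5835

Entries of AᵀA: Σs·s = 327, Σs = 37, Σ1 = 6.
And Σs·g = -873, Σg = -97.
Normal equations: [[327, 37]; [37, 6]]·[m, b]ᵀ = [-873, -97]ᵀ.
Δ = 327·6 − 37² = 593.
m = ((-873)·6 − 37·(-97))/593 = -1649/593; b = (327·(-97) − 37·(-873))/593 = 582/593.
Residuals: 141/593, 677/593, -639/593, -1029/593, 490/593, 360/593; SSR = 3904/593.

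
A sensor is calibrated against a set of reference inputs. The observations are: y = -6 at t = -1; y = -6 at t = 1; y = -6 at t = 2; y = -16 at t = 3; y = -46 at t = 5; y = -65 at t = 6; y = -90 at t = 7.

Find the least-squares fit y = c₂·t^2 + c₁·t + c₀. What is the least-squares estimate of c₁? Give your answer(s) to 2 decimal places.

Compute the Gram sums: Σt^2·t^2 = 4421, Σt^2·t = 719, Σt^2 = 125, Σt·t = 125, Σt = 23, Σ1 = 7.
And Σt^2·y = -8080, Σt·y = -1310, Σy = -235.
Normal equations: [[4421, 719, 125]; [719, 125, 23]; [125, 23, 7]]·[c₂, c₁, c₀]ᵀ = [-8080, -1310, -235]ᵀ.
Row-reducing yields c₂ = -45755/23016, c₁ = 34925/23016, c₀ = -5865/1918.

c₁ = 1.52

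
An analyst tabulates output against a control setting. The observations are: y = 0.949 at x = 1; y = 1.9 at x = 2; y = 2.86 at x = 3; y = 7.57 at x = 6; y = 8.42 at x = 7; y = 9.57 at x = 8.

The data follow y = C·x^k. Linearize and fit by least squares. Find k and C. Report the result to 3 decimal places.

k = 1.148, C = 0.893

Taking logs, ln y = k·ln x + ln C, so regress ln y on ln x.
XᵀX = [[13.0084, 7.6089]; [7.6089, 6]], rhs = [14.0689, 8.0538]ᵀ  (here Σln x = 7.6089, Σ(ln x)² = 13.0084, Σln y = 8.0538, Σln x·ln y = 14.0689).
Slope k = (n·Σln x·ln y − Σln x·Σln y)/(n·Σ(ln x)² − (Σln x)²) = (6·14.0689 − 7.6089·8.0538)/20.1558 = 1.14772; ln C = (Σln y − k·Σln x)/n = -0.11318, so C = exp(-0.11318) = 0.89299.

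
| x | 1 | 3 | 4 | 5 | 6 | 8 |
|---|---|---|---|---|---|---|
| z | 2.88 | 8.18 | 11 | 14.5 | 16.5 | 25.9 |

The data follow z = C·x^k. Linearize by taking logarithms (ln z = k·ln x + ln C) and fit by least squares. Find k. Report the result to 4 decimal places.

Linearized form: ln z = k·ln x + ln C. From the 6 transformed points,
Σln x = 7.9655, Σ(ln x)² = 13.2535, Σln z = 14.2891, Σln x·ln z = 21.7270.
Normal system: [[13.2535, 7.9655]; [7.9655, 6]]·[k, ln C]ᵀ = [21.7270, 14.2891]ᵀ.
Slope k = (n·Σln x·ln z − Σln x·Σln z)/(n·Σ(ln x)² − (Σln x)²) = (6·21.7270 − 7.9655·14.2891)/16.0713 = 1.02923; ln C = (Σln z − k·Σln x)/n = 1.01512.

k = 1.0292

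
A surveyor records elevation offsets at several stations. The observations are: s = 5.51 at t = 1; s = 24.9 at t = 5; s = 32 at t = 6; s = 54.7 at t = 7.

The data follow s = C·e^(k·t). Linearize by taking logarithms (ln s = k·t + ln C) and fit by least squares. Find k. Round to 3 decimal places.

Taking logs, ln s = k·t + ln C, so regress ln s on t.
Σt = 19.0000, Σ(t)² = 111.0000, Σln s = 12.3890, Σt·ln s = 66.5884.
Equations: 111.0000·k + 19.0000·ln C = 66.5884;  19.0000·k + 4·ln C = 12.3890.
Slope k = (n·Σt·ln s − Σt·Σln s)/(n·Σ(t)² − (Σt)²) = (4·66.5884 − 19.0000·12.3890)/83.0000 = 0.37303; ln C = (Σln s − k·Σt)/n = 1.32534.

k = 0.373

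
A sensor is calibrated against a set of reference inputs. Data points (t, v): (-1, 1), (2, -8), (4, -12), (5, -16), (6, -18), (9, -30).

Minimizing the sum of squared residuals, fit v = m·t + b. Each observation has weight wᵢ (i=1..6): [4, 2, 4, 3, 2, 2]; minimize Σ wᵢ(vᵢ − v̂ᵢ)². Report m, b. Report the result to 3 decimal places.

m = -2.962, b = -1.373

Normal-equation sums: Σwᵢ·t·t = 385, Σwᵢ·t = 61, Σwᵢ·1 = 17.
For AᵀWv: Σwᵢ·t·v = -1224, Σwᵢ·v = -204.
AᵀWA·[m, b]ᵀ = AᵀWv becomes [[385, 61]; [61, 17]]·[m, b]ᵀ = [-1224, -204]ᵀ.
Eliminating b: 17·(row 1) − 61·(row 2) gives 2824·m = 17·(-1224) − 61·(-204) = -8364, so m = -2091/706.
Then b = ((-204) − 61·(-2091/706))/17 = -969/706.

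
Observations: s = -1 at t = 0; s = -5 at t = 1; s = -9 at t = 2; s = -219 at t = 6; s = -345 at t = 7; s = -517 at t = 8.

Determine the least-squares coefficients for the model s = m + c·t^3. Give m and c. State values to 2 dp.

m = -1.87, c = -1.00

Normal-equation sums: Σ1 = 6, Σt^3 = 1080, Σt^3·t^3 = 426514.
And Σs = -1096, Σt^3·s = -430420.
MᵀM·[m, c]ᵀ = Mᵀs becomes [[6, 1080]; [1080, 426514]]·[m, c]ᵀ = [-1096, -430420]ᵀ.
det = 6·426514 − 1080² = 1392684.
m = ((-1096)·426514 − 1080·(-430420))/1392684 = -651436/348171; c = (6·(-430420) − 1080·(-1096))/1392684 = -116570/116057.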